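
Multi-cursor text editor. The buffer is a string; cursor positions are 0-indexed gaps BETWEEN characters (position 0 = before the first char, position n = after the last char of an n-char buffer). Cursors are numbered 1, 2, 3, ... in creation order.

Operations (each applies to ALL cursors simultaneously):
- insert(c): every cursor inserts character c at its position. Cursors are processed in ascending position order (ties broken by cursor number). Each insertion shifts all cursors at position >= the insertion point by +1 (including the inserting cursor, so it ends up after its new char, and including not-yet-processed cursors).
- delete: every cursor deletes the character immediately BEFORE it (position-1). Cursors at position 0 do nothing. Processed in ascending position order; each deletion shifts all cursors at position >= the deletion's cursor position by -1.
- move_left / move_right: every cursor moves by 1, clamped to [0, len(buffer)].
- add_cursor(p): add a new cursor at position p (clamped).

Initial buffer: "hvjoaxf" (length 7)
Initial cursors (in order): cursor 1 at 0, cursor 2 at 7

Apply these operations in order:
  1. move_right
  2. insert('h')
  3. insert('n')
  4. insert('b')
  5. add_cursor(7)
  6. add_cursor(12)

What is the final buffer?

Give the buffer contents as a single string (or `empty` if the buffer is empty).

After op 1 (move_right): buffer="hvjoaxf" (len 7), cursors c1@1 c2@7, authorship .......
After op 2 (insert('h')): buffer="hhvjoaxfh" (len 9), cursors c1@2 c2@9, authorship .1......2
After op 3 (insert('n')): buffer="hhnvjoaxfhn" (len 11), cursors c1@3 c2@11, authorship .11......22
After op 4 (insert('b')): buffer="hhnbvjoaxfhnb" (len 13), cursors c1@4 c2@13, authorship .111......222
After op 5 (add_cursor(7)): buffer="hhnbvjoaxfhnb" (len 13), cursors c1@4 c3@7 c2@13, authorship .111......222
After op 6 (add_cursor(12)): buffer="hhnbvjoaxfhnb" (len 13), cursors c1@4 c3@7 c4@12 c2@13, authorship .111......222

Answer: hhnbvjoaxfhnb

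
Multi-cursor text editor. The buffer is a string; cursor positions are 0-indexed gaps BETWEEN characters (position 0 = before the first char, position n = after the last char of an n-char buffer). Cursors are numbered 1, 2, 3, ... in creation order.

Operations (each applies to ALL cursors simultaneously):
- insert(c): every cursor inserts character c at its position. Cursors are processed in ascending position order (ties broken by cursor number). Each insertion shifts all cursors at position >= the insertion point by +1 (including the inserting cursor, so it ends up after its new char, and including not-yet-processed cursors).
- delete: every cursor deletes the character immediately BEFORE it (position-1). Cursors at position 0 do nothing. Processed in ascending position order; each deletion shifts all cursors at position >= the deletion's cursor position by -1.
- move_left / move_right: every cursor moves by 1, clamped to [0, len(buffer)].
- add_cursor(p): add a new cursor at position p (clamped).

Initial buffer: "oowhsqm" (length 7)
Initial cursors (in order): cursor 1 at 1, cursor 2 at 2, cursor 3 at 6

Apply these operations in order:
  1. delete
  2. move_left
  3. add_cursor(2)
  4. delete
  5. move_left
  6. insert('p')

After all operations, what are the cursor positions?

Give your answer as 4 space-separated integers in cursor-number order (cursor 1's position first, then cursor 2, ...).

After op 1 (delete): buffer="whsm" (len 4), cursors c1@0 c2@0 c3@3, authorship ....
After op 2 (move_left): buffer="whsm" (len 4), cursors c1@0 c2@0 c3@2, authorship ....
After op 3 (add_cursor(2)): buffer="whsm" (len 4), cursors c1@0 c2@0 c3@2 c4@2, authorship ....
After op 4 (delete): buffer="sm" (len 2), cursors c1@0 c2@0 c3@0 c4@0, authorship ..
After op 5 (move_left): buffer="sm" (len 2), cursors c1@0 c2@0 c3@0 c4@0, authorship ..
After op 6 (insert('p')): buffer="ppppsm" (len 6), cursors c1@4 c2@4 c3@4 c4@4, authorship 1234..

Answer: 4 4 4 4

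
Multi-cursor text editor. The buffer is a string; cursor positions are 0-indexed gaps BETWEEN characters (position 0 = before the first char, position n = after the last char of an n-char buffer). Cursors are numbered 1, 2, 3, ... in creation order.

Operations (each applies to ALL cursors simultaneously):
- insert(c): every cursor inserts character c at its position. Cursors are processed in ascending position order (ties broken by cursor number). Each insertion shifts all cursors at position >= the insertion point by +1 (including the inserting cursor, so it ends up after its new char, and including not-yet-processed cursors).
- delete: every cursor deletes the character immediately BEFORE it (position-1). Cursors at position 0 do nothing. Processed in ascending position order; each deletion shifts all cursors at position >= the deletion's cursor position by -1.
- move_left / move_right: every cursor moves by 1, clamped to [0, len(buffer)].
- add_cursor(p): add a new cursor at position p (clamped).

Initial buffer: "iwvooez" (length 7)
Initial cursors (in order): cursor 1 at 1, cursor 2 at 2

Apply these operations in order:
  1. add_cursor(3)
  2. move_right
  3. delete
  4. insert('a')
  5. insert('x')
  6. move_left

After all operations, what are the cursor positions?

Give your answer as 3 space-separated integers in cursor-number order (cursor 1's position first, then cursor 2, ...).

After op 1 (add_cursor(3)): buffer="iwvooez" (len 7), cursors c1@1 c2@2 c3@3, authorship .......
After op 2 (move_right): buffer="iwvooez" (len 7), cursors c1@2 c2@3 c3@4, authorship .......
After op 3 (delete): buffer="ioez" (len 4), cursors c1@1 c2@1 c3@1, authorship ....
After op 4 (insert('a')): buffer="iaaaoez" (len 7), cursors c1@4 c2@4 c3@4, authorship .123...
After op 5 (insert('x')): buffer="iaaaxxxoez" (len 10), cursors c1@7 c2@7 c3@7, authorship .123123...
After op 6 (move_left): buffer="iaaaxxxoez" (len 10), cursors c1@6 c2@6 c3@6, authorship .123123...

Answer: 6 6 6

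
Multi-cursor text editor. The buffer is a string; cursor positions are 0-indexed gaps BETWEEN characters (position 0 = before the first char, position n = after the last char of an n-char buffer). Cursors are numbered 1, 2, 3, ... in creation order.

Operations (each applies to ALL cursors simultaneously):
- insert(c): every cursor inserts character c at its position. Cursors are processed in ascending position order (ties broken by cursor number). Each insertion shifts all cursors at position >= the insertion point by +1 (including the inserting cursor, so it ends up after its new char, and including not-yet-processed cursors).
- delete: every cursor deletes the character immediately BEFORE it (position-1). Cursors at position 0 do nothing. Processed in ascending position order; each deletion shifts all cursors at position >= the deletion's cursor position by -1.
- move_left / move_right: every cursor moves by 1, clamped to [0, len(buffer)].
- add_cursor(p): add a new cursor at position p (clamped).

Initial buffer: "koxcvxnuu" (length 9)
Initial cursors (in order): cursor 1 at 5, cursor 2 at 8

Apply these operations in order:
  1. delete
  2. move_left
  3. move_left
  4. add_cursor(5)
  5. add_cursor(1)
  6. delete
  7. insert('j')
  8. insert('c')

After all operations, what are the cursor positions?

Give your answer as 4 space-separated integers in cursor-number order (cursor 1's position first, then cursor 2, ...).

Answer: 4 9 9 4

Derivation:
After op 1 (delete): buffer="koxcxnu" (len 7), cursors c1@4 c2@6, authorship .......
After op 2 (move_left): buffer="koxcxnu" (len 7), cursors c1@3 c2@5, authorship .......
After op 3 (move_left): buffer="koxcxnu" (len 7), cursors c1@2 c2@4, authorship .......
After op 4 (add_cursor(5)): buffer="koxcxnu" (len 7), cursors c1@2 c2@4 c3@5, authorship .......
After op 5 (add_cursor(1)): buffer="koxcxnu" (len 7), cursors c4@1 c1@2 c2@4 c3@5, authorship .......
After op 6 (delete): buffer="xnu" (len 3), cursors c1@0 c4@0 c2@1 c3@1, authorship ...
After op 7 (insert('j')): buffer="jjxjjnu" (len 7), cursors c1@2 c4@2 c2@5 c3@5, authorship 14.23..
After op 8 (insert('c')): buffer="jjccxjjccnu" (len 11), cursors c1@4 c4@4 c2@9 c3@9, authorship 1414.2323..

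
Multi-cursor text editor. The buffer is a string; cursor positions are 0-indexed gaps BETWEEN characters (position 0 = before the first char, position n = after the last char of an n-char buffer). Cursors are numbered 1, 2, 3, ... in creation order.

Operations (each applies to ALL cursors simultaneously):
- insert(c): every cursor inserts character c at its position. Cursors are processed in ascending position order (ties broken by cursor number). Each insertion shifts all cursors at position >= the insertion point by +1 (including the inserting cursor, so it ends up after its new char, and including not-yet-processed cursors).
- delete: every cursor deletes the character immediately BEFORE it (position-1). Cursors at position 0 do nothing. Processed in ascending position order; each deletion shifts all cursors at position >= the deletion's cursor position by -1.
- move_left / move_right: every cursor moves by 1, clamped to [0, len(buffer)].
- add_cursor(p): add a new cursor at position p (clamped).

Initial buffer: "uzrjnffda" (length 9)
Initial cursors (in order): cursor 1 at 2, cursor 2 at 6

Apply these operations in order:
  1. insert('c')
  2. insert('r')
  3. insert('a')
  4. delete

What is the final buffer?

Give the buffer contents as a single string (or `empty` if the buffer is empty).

After op 1 (insert('c')): buffer="uzcrjnfcfda" (len 11), cursors c1@3 c2@8, authorship ..1....2...
After op 2 (insert('r')): buffer="uzcrrjnfcrfda" (len 13), cursors c1@4 c2@10, authorship ..11....22...
After op 3 (insert('a')): buffer="uzcrarjnfcrafda" (len 15), cursors c1@5 c2@12, authorship ..111....222...
After op 4 (delete): buffer="uzcrrjnfcrfda" (len 13), cursors c1@4 c2@10, authorship ..11....22...

Answer: uzcrrjnfcrfda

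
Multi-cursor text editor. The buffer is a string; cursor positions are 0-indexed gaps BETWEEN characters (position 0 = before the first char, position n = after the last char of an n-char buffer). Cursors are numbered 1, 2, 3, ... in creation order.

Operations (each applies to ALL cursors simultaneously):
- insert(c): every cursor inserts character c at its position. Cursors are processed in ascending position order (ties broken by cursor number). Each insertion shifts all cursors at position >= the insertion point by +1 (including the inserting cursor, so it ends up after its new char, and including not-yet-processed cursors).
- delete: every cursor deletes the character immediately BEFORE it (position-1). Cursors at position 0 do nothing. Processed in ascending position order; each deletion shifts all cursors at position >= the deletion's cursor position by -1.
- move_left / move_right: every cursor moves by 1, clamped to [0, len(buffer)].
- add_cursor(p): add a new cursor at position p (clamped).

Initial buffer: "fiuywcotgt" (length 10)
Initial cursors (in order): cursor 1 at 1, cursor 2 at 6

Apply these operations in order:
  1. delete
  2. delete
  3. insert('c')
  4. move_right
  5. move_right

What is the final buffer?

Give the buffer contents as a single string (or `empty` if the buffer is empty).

After op 1 (delete): buffer="iuywotgt" (len 8), cursors c1@0 c2@4, authorship ........
After op 2 (delete): buffer="iuyotgt" (len 7), cursors c1@0 c2@3, authorship .......
After op 3 (insert('c')): buffer="ciuycotgt" (len 9), cursors c1@1 c2@5, authorship 1...2....
After op 4 (move_right): buffer="ciuycotgt" (len 9), cursors c1@2 c2@6, authorship 1...2....
After op 5 (move_right): buffer="ciuycotgt" (len 9), cursors c1@3 c2@7, authorship 1...2....

Answer: ciuycotgt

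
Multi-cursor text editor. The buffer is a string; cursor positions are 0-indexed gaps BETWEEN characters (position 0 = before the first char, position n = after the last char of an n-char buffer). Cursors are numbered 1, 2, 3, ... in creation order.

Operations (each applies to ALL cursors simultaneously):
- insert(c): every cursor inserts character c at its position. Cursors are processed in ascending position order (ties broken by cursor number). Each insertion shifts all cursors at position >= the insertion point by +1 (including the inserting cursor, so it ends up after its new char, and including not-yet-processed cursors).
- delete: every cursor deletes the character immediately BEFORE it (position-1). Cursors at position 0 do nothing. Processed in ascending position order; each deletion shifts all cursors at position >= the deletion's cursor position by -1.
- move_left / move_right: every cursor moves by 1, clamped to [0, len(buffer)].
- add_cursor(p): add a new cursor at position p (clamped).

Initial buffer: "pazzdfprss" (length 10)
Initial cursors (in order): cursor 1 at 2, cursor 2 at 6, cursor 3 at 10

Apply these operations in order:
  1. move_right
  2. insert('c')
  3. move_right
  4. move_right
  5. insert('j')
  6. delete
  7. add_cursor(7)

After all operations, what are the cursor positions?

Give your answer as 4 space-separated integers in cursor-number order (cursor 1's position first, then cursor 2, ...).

After op 1 (move_right): buffer="pazzdfprss" (len 10), cursors c1@3 c2@7 c3@10, authorship ..........
After op 2 (insert('c')): buffer="pazczdfpcrssc" (len 13), cursors c1@4 c2@9 c3@13, authorship ...1....2...3
After op 3 (move_right): buffer="pazczdfpcrssc" (len 13), cursors c1@5 c2@10 c3@13, authorship ...1....2...3
After op 4 (move_right): buffer="pazczdfpcrssc" (len 13), cursors c1@6 c2@11 c3@13, authorship ...1....2...3
After op 5 (insert('j')): buffer="pazczdjfpcrsjscj" (len 16), cursors c1@7 c2@13 c3@16, authorship ...1..1..2..2.33
After op 6 (delete): buffer="pazczdfpcrssc" (len 13), cursors c1@6 c2@11 c3@13, authorship ...1....2...3
After op 7 (add_cursor(7)): buffer="pazczdfpcrssc" (len 13), cursors c1@6 c4@7 c2@11 c3@13, authorship ...1....2...3

Answer: 6 11 13 7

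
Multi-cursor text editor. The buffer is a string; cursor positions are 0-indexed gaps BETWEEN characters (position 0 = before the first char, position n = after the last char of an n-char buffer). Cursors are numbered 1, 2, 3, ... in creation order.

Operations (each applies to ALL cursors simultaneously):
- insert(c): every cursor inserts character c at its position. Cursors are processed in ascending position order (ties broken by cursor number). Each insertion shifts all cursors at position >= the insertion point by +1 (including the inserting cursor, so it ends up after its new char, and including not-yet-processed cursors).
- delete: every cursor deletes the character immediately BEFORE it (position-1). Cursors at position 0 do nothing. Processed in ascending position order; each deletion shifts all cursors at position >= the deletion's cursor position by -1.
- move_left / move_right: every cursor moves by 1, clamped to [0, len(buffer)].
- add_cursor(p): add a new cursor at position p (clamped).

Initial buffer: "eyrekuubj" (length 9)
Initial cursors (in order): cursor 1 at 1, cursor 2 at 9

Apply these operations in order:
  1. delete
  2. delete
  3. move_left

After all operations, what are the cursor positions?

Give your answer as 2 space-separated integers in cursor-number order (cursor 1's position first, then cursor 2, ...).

After op 1 (delete): buffer="yrekuub" (len 7), cursors c1@0 c2@7, authorship .......
After op 2 (delete): buffer="yrekuu" (len 6), cursors c1@0 c2@6, authorship ......
After op 3 (move_left): buffer="yrekuu" (len 6), cursors c1@0 c2@5, authorship ......

Answer: 0 5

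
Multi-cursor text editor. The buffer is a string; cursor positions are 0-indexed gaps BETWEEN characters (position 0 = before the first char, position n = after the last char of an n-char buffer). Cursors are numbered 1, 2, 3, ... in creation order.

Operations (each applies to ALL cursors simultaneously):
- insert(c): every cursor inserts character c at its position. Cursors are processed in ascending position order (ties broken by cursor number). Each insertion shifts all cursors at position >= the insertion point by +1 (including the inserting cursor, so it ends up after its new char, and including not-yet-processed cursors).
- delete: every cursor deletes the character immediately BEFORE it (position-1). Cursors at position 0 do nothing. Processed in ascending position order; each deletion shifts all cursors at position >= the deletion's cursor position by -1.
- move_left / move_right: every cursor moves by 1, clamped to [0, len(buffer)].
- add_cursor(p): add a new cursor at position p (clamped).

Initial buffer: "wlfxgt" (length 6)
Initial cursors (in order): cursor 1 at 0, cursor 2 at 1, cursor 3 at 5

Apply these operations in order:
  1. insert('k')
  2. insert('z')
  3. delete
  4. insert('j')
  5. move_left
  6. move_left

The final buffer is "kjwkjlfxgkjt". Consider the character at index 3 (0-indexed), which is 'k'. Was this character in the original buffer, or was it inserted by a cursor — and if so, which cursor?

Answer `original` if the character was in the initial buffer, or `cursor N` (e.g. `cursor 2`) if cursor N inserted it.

Answer: cursor 2

Derivation:
After op 1 (insert('k')): buffer="kwklfxgkt" (len 9), cursors c1@1 c2@3 c3@8, authorship 1.2....3.
After op 2 (insert('z')): buffer="kzwkzlfxgkzt" (len 12), cursors c1@2 c2@5 c3@11, authorship 11.22....33.
After op 3 (delete): buffer="kwklfxgkt" (len 9), cursors c1@1 c2@3 c3@8, authorship 1.2....3.
After op 4 (insert('j')): buffer="kjwkjlfxgkjt" (len 12), cursors c1@2 c2@5 c3@11, authorship 11.22....33.
After op 5 (move_left): buffer="kjwkjlfxgkjt" (len 12), cursors c1@1 c2@4 c3@10, authorship 11.22....33.
After op 6 (move_left): buffer="kjwkjlfxgkjt" (len 12), cursors c1@0 c2@3 c3@9, authorship 11.22....33.
Authorship (.=original, N=cursor N): 1 1 . 2 2 . . . . 3 3 .
Index 3: author = 2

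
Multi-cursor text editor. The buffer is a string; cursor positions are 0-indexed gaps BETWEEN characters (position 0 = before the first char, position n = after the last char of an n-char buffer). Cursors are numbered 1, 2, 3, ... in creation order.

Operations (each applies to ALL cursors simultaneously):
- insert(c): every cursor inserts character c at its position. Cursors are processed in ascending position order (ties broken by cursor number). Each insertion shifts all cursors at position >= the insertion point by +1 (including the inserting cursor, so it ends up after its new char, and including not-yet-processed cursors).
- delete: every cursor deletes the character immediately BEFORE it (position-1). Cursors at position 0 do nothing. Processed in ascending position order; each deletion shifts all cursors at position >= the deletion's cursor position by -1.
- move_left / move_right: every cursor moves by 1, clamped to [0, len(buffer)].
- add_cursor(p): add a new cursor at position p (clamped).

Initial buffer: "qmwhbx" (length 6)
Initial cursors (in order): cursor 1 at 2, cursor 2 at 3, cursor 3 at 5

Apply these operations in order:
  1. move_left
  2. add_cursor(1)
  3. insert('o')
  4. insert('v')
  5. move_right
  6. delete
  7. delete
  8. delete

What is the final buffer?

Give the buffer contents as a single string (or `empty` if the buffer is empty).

Answer: hx

Derivation:
After op 1 (move_left): buffer="qmwhbx" (len 6), cursors c1@1 c2@2 c3@4, authorship ......
After op 2 (add_cursor(1)): buffer="qmwhbx" (len 6), cursors c1@1 c4@1 c2@2 c3@4, authorship ......
After op 3 (insert('o')): buffer="qoomowhobx" (len 10), cursors c1@3 c4@3 c2@5 c3@8, authorship .14.2..3..
After op 4 (insert('v')): buffer="qoovvmovwhovbx" (len 14), cursors c1@5 c4@5 c2@8 c3@12, authorship .1414.22..33..
After op 5 (move_right): buffer="qoovvmovwhovbx" (len 14), cursors c1@6 c4@6 c2@9 c3@13, authorship .1414.22..33..
After op 6 (delete): buffer="qoovovhovx" (len 10), cursors c1@4 c4@4 c2@6 c3@9, authorship .14122.33.
After op 7 (delete): buffer="qoohox" (len 6), cursors c1@2 c4@2 c2@3 c3@5, authorship .12.3.
After op 8 (delete): buffer="hx" (len 2), cursors c1@0 c2@0 c4@0 c3@1, authorship ..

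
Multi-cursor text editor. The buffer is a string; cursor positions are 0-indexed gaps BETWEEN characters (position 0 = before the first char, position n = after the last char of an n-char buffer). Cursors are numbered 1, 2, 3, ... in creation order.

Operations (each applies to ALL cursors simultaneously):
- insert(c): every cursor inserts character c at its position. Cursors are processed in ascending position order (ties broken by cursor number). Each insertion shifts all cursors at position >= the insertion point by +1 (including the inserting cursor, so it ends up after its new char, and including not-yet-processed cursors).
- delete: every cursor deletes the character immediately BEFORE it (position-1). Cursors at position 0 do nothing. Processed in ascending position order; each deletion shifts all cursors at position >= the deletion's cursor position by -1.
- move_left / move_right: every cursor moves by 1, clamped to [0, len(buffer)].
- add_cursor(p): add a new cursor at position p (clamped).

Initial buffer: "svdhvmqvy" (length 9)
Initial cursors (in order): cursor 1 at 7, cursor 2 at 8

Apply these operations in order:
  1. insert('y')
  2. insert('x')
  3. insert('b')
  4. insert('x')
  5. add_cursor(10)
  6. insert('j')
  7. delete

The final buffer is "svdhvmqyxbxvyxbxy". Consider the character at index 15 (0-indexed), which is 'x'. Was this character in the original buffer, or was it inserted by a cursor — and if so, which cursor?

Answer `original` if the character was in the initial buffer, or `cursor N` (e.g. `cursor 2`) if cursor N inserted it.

Answer: cursor 2

Derivation:
After op 1 (insert('y')): buffer="svdhvmqyvyy" (len 11), cursors c1@8 c2@10, authorship .......1.2.
After op 2 (insert('x')): buffer="svdhvmqyxvyxy" (len 13), cursors c1@9 c2@12, authorship .......11.22.
After op 3 (insert('b')): buffer="svdhvmqyxbvyxby" (len 15), cursors c1@10 c2@14, authorship .......111.222.
After op 4 (insert('x')): buffer="svdhvmqyxbxvyxbxy" (len 17), cursors c1@11 c2@16, authorship .......1111.2222.
After op 5 (add_cursor(10)): buffer="svdhvmqyxbxvyxbxy" (len 17), cursors c3@10 c1@11 c2@16, authorship .......1111.2222.
After op 6 (insert('j')): buffer="svdhvmqyxbjxjvyxbxjy" (len 20), cursors c3@11 c1@13 c2@19, authorship .......111311.22222.
After op 7 (delete): buffer="svdhvmqyxbxvyxbxy" (len 17), cursors c3@10 c1@11 c2@16, authorship .......1111.2222.
Authorship (.=original, N=cursor N): . . . . . . . 1 1 1 1 . 2 2 2 2 .
Index 15: author = 2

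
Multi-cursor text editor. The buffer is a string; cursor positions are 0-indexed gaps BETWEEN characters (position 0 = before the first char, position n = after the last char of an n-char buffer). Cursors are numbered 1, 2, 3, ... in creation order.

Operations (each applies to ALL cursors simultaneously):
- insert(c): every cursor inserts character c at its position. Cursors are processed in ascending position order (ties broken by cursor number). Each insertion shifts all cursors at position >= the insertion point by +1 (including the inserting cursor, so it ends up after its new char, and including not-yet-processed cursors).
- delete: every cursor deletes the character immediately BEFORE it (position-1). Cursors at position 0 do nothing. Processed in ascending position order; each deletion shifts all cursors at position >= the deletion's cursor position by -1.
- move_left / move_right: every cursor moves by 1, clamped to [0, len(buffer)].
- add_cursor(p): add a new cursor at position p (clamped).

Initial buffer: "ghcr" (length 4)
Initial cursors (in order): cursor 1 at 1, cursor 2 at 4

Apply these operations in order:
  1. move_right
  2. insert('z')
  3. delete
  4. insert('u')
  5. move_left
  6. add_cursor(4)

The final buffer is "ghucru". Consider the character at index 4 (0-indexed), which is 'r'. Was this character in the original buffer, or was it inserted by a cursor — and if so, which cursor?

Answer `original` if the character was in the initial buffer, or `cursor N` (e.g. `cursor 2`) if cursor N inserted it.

After op 1 (move_right): buffer="ghcr" (len 4), cursors c1@2 c2@4, authorship ....
After op 2 (insert('z')): buffer="ghzcrz" (len 6), cursors c1@3 c2@6, authorship ..1..2
After op 3 (delete): buffer="ghcr" (len 4), cursors c1@2 c2@4, authorship ....
After op 4 (insert('u')): buffer="ghucru" (len 6), cursors c1@3 c2@6, authorship ..1..2
After op 5 (move_left): buffer="ghucru" (len 6), cursors c1@2 c2@5, authorship ..1..2
After op 6 (add_cursor(4)): buffer="ghucru" (len 6), cursors c1@2 c3@4 c2@5, authorship ..1..2
Authorship (.=original, N=cursor N): . . 1 . . 2
Index 4: author = original

Answer: original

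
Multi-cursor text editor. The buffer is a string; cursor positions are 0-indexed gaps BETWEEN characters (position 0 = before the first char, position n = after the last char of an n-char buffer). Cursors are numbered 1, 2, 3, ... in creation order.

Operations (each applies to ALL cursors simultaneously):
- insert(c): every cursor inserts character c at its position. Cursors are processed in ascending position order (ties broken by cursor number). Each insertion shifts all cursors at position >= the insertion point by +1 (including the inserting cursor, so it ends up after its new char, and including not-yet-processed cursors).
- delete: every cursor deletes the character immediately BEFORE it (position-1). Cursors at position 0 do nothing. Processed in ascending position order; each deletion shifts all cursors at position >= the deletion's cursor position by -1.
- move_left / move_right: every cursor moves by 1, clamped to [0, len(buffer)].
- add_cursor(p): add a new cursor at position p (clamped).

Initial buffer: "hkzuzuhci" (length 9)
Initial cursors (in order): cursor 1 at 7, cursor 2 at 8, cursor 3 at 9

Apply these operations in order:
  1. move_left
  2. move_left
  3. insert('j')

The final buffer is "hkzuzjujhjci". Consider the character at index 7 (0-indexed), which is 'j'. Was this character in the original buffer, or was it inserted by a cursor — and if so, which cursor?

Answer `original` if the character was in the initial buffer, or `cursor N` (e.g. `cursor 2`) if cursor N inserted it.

Answer: cursor 2

Derivation:
After op 1 (move_left): buffer="hkzuzuhci" (len 9), cursors c1@6 c2@7 c3@8, authorship .........
After op 2 (move_left): buffer="hkzuzuhci" (len 9), cursors c1@5 c2@6 c3@7, authorship .........
After op 3 (insert('j')): buffer="hkzuzjujhjci" (len 12), cursors c1@6 c2@8 c3@10, authorship .....1.2.3..
Authorship (.=original, N=cursor N): . . . . . 1 . 2 . 3 . .
Index 7: author = 2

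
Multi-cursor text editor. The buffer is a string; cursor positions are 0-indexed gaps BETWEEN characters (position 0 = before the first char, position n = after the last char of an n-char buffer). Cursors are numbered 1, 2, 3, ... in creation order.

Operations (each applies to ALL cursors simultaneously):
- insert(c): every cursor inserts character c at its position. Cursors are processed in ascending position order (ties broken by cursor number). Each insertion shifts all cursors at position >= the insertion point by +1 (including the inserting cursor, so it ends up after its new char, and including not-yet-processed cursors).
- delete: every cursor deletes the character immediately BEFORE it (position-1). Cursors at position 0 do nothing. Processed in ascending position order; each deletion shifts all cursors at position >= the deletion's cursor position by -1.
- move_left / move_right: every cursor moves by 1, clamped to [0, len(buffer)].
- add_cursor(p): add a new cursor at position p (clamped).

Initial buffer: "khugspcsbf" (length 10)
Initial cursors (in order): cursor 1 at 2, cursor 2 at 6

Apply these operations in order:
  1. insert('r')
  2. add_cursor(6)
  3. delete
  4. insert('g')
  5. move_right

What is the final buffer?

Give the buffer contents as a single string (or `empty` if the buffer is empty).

Answer: khguggpgcsbf

Derivation:
After op 1 (insert('r')): buffer="khrugsprcsbf" (len 12), cursors c1@3 c2@8, authorship ..1....2....
After op 2 (add_cursor(6)): buffer="khrugsprcsbf" (len 12), cursors c1@3 c3@6 c2@8, authorship ..1....2....
After op 3 (delete): buffer="khugpcsbf" (len 9), cursors c1@2 c3@4 c2@5, authorship .........
After op 4 (insert('g')): buffer="khguggpgcsbf" (len 12), cursors c1@3 c3@6 c2@8, authorship ..1..3.2....
After op 5 (move_right): buffer="khguggpgcsbf" (len 12), cursors c1@4 c3@7 c2@9, authorship ..1..3.2....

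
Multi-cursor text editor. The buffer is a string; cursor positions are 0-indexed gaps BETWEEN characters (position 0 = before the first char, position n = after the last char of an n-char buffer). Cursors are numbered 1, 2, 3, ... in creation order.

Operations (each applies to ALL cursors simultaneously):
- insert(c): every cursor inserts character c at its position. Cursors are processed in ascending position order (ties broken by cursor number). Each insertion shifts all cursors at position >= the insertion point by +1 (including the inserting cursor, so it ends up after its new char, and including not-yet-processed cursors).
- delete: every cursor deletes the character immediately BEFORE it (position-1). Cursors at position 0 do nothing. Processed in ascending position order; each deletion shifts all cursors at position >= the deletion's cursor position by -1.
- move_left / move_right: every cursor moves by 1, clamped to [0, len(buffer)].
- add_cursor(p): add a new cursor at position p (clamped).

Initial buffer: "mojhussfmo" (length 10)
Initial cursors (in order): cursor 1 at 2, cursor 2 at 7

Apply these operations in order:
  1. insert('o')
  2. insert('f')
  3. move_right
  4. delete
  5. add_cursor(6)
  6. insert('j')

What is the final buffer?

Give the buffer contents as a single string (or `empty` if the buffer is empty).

Answer: moofjhujssofjmo

Derivation:
After op 1 (insert('o')): buffer="moojhussofmo" (len 12), cursors c1@3 c2@9, authorship ..1.....2...
After op 2 (insert('f')): buffer="moofjhussoffmo" (len 14), cursors c1@4 c2@11, authorship ..11.....22...
After op 3 (move_right): buffer="moofjhussoffmo" (len 14), cursors c1@5 c2@12, authorship ..11.....22...
After op 4 (delete): buffer="moofhussofmo" (len 12), cursors c1@4 c2@10, authorship ..11....22..
After op 5 (add_cursor(6)): buffer="moofhussofmo" (len 12), cursors c1@4 c3@6 c2@10, authorship ..11....22..
After op 6 (insert('j')): buffer="moofjhujssofjmo" (len 15), cursors c1@5 c3@8 c2@13, authorship ..111..3..222..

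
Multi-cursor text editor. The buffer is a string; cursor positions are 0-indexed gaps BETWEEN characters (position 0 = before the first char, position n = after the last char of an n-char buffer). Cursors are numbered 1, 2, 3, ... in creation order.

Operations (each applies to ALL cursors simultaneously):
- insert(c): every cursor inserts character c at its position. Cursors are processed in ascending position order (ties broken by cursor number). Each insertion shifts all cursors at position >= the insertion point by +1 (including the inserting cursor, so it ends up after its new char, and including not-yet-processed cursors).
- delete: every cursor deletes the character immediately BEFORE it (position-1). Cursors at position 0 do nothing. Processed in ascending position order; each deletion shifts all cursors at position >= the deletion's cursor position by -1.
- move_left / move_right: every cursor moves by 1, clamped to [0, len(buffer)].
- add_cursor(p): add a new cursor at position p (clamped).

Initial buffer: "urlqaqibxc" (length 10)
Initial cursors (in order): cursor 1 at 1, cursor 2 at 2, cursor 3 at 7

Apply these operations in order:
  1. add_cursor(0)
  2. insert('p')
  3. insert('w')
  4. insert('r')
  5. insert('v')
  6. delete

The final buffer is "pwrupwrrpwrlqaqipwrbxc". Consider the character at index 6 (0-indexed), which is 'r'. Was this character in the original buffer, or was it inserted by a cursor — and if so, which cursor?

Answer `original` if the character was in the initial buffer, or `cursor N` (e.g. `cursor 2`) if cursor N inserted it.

After op 1 (add_cursor(0)): buffer="urlqaqibxc" (len 10), cursors c4@0 c1@1 c2@2 c3@7, authorship ..........
After op 2 (insert('p')): buffer="puprplqaqipbxc" (len 14), cursors c4@1 c1@3 c2@5 c3@11, authorship 4.1.2.....3...
After op 3 (insert('w')): buffer="pwupwrpwlqaqipwbxc" (len 18), cursors c4@2 c1@5 c2@8 c3@15, authorship 44.11.22.....33...
After op 4 (insert('r')): buffer="pwrupwrrpwrlqaqipwrbxc" (len 22), cursors c4@3 c1@7 c2@11 c3@19, authorship 444.111.222.....333...
After op 5 (insert('v')): buffer="pwrvupwrvrpwrvlqaqipwrvbxc" (len 26), cursors c4@4 c1@9 c2@14 c3@23, authorship 4444.1111.2222.....3333...
After op 6 (delete): buffer="pwrupwrrpwrlqaqipwrbxc" (len 22), cursors c4@3 c1@7 c2@11 c3@19, authorship 444.111.222.....333...
Authorship (.=original, N=cursor N): 4 4 4 . 1 1 1 . 2 2 2 . . . . . 3 3 3 . . .
Index 6: author = 1

Answer: cursor 1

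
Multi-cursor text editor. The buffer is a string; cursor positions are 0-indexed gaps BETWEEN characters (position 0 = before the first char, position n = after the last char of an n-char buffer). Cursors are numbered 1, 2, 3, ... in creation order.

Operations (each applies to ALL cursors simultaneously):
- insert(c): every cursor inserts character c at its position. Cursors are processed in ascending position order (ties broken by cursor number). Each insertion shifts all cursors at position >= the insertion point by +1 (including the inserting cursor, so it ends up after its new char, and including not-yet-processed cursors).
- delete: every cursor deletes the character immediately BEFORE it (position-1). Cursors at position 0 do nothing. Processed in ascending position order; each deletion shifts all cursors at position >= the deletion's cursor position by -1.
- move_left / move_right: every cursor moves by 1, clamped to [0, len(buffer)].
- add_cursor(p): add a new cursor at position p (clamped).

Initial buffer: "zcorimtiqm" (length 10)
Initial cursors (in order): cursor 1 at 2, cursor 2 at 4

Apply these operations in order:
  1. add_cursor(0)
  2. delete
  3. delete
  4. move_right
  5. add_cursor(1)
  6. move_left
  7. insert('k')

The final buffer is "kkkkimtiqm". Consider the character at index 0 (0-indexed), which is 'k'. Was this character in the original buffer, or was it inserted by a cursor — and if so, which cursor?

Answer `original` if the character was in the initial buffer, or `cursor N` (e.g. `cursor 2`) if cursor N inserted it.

After op 1 (add_cursor(0)): buffer="zcorimtiqm" (len 10), cursors c3@0 c1@2 c2@4, authorship ..........
After op 2 (delete): buffer="zoimtiqm" (len 8), cursors c3@0 c1@1 c2@2, authorship ........
After op 3 (delete): buffer="imtiqm" (len 6), cursors c1@0 c2@0 c3@0, authorship ......
After op 4 (move_right): buffer="imtiqm" (len 6), cursors c1@1 c2@1 c3@1, authorship ......
After op 5 (add_cursor(1)): buffer="imtiqm" (len 6), cursors c1@1 c2@1 c3@1 c4@1, authorship ......
After op 6 (move_left): buffer="imtiqm" (len 6), cursors c1@0 c2@0 c3@0 c4@0, authorship ......
After op 7 (insert('k')): buffer="kkkkimtiqm" (len 10), cursors c1@4 c2@4 c3@4 c4@4, authorship 1234......
Authorship (.=original, N=cursor N): 1 2 3 4 . . . . . .
Index 0: author = 1

Answer: cursor 1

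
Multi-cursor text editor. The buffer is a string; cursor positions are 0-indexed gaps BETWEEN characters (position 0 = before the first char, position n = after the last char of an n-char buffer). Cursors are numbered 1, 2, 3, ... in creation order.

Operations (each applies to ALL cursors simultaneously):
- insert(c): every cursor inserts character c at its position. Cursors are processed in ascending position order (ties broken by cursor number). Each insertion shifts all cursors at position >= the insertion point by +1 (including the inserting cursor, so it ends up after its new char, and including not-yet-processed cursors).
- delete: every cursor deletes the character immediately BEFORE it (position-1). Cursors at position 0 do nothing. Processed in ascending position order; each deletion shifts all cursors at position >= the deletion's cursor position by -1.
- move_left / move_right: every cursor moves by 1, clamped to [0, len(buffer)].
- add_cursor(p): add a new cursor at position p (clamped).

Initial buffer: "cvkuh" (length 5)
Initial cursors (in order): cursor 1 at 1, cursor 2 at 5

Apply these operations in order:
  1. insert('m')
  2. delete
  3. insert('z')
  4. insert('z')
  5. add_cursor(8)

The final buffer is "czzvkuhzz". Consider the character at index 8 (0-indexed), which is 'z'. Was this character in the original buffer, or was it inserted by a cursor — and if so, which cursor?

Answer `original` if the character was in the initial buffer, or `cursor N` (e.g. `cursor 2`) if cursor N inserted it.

After op 1 (insert('m')): buffer="cmvkuhm" (len 7), cursors c1@2 c2@7, authorship .1....2
After op 2 (delete): buffer="cvkuh" (len 5), cursors c1@1 c2@5, authorship .....
After op 3 (insert('z')): buffer="czvkuhz" (len 7), cursors c1@2 c2@7, authorship .1....2
After op 4 (insert('z')): buffer="czzvkuhzz" (len 9), cursors c1@3 c2@9, authorship .11....22
After op 5 (add_cursor(8)): buffer="czzvkuhzz" (len 9), cursors c1@3 c3@8 c2@9, authorship .11....22
Authorship (.=original, N=cursor N): . 1 1 . . . . 2 2
Index 8: author = 2

Answer: cursor 2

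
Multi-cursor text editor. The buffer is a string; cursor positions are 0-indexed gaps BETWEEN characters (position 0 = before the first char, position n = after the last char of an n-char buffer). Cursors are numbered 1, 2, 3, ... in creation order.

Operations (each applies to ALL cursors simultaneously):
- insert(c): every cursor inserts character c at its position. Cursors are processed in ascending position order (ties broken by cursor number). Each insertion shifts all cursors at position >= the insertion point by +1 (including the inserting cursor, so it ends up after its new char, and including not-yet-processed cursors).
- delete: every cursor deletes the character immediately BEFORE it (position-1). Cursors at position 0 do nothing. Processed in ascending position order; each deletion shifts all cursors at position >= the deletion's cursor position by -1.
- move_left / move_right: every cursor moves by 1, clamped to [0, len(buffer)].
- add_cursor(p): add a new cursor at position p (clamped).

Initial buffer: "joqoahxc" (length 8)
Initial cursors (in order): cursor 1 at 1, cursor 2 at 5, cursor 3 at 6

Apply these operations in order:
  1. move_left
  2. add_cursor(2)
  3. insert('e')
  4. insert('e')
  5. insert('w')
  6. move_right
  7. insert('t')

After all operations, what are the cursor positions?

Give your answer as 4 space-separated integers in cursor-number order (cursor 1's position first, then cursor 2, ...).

Answer: 5 17 22 11

Derivation:
After op 1 (move_left): buffer="joqoahxc" (len 8), cursors c1@0 c2@4 c3@5, authorship ........
After op 2 (add_cursor(2)): buffer="joqoahxc" (len 8), cursors c1@0 c4@2 c2@4 c3@5, authorship ........
After op 3 (insert('e')): buffer="ejoeqoeaehxc" (len 12), cursors c1@1 c4@4 c2@7 c3@9, authorship 1..4..2.3...
After op 4 (insert('e')): buffer="eejoeeqoeeaeehxc" (len 16), cursors c1@2 c4@6 c2@10 c3@13, authorship 11..44..22.33...
After op 5 (insert('w')): buffer="eewjoeewqoeewaeewhxc" (len 20), cursors c1@3 c4@8 c2@13 c3@17, authorship 111..444..222.333...
After op 6 (move_right): buffer="eewjoeewqoeewaeewhxc" (len 20), cursors c1@4 c4@9 c2@14 c3@18, authorship 111..444..222.333...
After op 7 (insert('t')): buffer="eewjtoeewqtoeewateewhtxc" (len 24), cursors c1@5 c4@11 c2@17 c3@22, authorship 111.1.444.4.222.2333.3..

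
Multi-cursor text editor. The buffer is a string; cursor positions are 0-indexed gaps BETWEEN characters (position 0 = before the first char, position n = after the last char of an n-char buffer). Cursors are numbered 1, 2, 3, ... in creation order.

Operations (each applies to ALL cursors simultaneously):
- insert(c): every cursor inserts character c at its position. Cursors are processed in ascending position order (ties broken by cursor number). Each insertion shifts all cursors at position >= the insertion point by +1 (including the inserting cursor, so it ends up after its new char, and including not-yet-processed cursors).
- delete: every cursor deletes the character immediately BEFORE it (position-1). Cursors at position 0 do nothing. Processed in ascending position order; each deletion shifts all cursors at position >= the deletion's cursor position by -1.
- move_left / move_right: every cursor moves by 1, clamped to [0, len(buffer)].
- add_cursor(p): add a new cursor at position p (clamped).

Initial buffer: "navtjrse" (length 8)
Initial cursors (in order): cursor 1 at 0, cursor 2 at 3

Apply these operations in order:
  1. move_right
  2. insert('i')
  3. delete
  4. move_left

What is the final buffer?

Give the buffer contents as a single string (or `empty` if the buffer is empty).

After op 1 (move_right): buffer="navtjrse" (len 8), cursors c1@1 c2@4, authorship ........
After op 2 (insert('i')): buffer="niavtijrse" (len 10), cursors c1@2 c2@6, authorship .1...2....
After op 3 (delete): buffer="navtjrse" (len 8), cursors c1@1 c2@4, authorship ........
After op 4 (move_left): buffer="navtjrse" (len 8), cursors c1@0 c2@3, authorship ........

Answer: navtjrse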